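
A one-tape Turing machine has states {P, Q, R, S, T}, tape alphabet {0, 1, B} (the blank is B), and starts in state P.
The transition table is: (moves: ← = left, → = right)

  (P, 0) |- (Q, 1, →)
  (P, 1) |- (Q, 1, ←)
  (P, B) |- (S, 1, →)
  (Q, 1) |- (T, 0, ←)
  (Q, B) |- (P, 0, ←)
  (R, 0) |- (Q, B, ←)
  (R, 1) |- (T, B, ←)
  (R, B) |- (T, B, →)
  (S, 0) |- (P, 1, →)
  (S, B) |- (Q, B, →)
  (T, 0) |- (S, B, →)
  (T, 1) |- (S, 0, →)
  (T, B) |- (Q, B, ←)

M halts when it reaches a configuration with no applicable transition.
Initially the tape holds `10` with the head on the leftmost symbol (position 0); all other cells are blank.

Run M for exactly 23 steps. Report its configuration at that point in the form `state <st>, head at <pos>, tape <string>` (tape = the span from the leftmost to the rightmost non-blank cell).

P | BBBB[1]0   read 1 → write 1, move ←, go to Q
Q | BBB[B]10   read B → write 0, move ←, go to P
P | BB[B]010   read B → write 1, move →, go to S
S | BB1[0]10   read 0 → write 1, move →, go to P
P | BB11[1]0   read 1 → write 1, move ←, go to Q
Q | BB1[1]10   read 1 → write 0, move ←, go to T
T | BB[1]010   read 1 → write 0, move →, go to S
S | BB0[0]10   read 0 → write 1, move →, go to P
P | BB01[1]0   read 1 → write 1, move ←, go to Q
Q | BB0[1]10   read 1 → write 0, move ←, go to T
T | BB[0]010   read 0 → write B, move →, go to S
S | BBB[0]10   read 0 → write 1, move →, go to P
P | BBB1[1]0   read 1 → write 1, move ←, go to Q
Q | BBB[1]10   read 1 → write 0, move ←, go to T
T | BB[B]010   read B → write B, move ←, go to Q
Q | B[B]B010   read B → write 0, move ←, go to P
P | [B]0B010   read B → write 1, move →, go to S
S | 1[0]B010   read 0 → write 1, move →, go to P
P | 11[B]010   read B → write 1, move →, go to S
S | 111[0]10   read 0 → write 1, move →, go to P
P | 1111[1]0   read 1 → write 1, move ←, go to Q
Q | 111[1]10   read 1 → write 0, move ←, go to T
T | 11[1]010   read 1 → write 0, move →, go to S
S | 110[0]10
After 23 steps: state S, head at -1, tape 110010.

state S, head at -1, tape 110010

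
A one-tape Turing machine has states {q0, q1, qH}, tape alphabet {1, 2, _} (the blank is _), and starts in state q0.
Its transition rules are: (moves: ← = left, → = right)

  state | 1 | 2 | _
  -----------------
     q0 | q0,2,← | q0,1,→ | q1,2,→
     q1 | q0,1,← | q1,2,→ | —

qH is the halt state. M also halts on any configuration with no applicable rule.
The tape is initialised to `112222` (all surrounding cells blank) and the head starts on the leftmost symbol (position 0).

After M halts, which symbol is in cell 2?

state=q0 head=0 tape=_[1]12222__   (q0,1)→(q0,2,←)
state=q0 head=-1 tape=[_]212222__   (q0,_)→(q1,2,→)
state=q1 head=0 tape=2[2]12222__   (q1,2)→(q1,2,→)
state=q1 head=1 tape=22[1]2222__   (q1,1)→(q0,1,←)
state=q0 head=0 tape=2[2]12222__   (q0,2)→(q0,1,→)
state=q0 head=1 tape=21[1]2222__   (q0,1)→(q0,2,←)
state=q0 head=0 tape=2[1]22222__   (q0,1)→(q0,2,←)
state=q0 head=-1 tape=[2]222222__   (q0,2)→(q0,1,→)
state=q0 head=0 tape=1[2]22222__   (q0,2)→(q0,1,→)
state=q0 head=1 tape=11[2]2222__   (q0,2)→(q0,1,→)
state=q0 head=2 tape=111[2]222__   (q0,2)→(q0,1,→)
state=q0 head=3 tape=1111[2]22__   (q0,2)→(q0,1,→)
state=q0 head=4 tape=11111[2]2__   (q0,2)→(q0,1,→)
state=q0 head=5 tape=111111[2]__   (q0,2)→(q0,1,→)
state=q0 head=6 tape=1111111[_]_   (q0,_)→(q1,2,→)
state=q1 head=7 tape=11111112[_]
Cell 2 holds 1 when M halts.

1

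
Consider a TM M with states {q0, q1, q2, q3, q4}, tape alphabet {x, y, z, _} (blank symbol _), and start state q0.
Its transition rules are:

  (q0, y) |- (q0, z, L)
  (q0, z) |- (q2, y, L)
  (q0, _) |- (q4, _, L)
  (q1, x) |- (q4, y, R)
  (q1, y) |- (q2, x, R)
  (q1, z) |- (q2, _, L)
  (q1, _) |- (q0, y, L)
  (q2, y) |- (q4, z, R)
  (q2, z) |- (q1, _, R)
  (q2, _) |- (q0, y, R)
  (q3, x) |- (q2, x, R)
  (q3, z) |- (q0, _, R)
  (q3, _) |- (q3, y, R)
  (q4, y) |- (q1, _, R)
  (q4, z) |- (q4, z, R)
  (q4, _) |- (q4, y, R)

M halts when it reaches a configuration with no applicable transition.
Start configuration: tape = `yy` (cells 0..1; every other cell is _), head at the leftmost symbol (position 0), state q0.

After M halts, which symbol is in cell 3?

x

state=q0 head=0 tape=__[y]y____   (q0,y)→(q0,z,L)
state=q0 head=-1 tape=_[_]zy____   (q0,_)→(q4,_,L)
state=q4 head=-2 tape=[_]_zy____   (q4,_)→(q4,y,R)
state=q4 head=-1 tape=y[_]zy____   (q4,_)→(q4,y,R)
state=q4 head=0 tape=yy[z]y____   (q4,z)→(q4,z,R)
state=q4 head=1 tape=yyz[y]____   (q4,y)→(q1,_,R)
state=q1 head=2 tape=yyz_[_]___   (q1,_)→(q0,y,L)
state=q0 head=1 tape=yyz[_]y___   (q0,_)→(q4,_,L)
state=q4 head=0 tape=yy[z]_y___   (q4,z)→(q4,z,R)
state=q4 head=1 tape=yyz[_]y___   (q4,_)→(q4,y,R)
state=q4 head=2 tape=yyzy[y]___   (q4,y)→(q1,_,R)
state=q1 head=3 tape=yyzy_[_]__   (q1,_)→(q0,y,L)
state=q0 head=2 tape=yyzy[_]y__   (q0,_)→(q4,_,L)
state=q4 head=1 tape=yyz[y]_y__   (q4,y)→(q1,_,R)
state=q1 head=2 tape=yyz_[_]y__   (q1,_)→(q0,y,L)
state=q0 head=1 tape=yyz[_]yy__   (q0,_)→(q4,_,L)
state=q4 head=0 tape=yy[z]_yy__   (q4,z)→(q4,z,R)
state=q4 head=1 tape=yyz[_]yy__   (q4,_)→(q4,y,R)
state=q4 head=2 tape=yyzy[y]y__   (q4,y)→(q1,_,R)
state=q1 head=3 tape=yyzy_[y]__   (q1,y)→(q2,x,R)
state=q2 head=4 tape=yyzy_x[_]_   (q2,_)→(q0,y,R)
state=q0 head=5 tape=yyzy_xy[_]   (q0,_)→(q4,_,L)
state=q4 head=4 tape=yyzy_x[y]_   (q4,y)→(q1,_,R)
state=q1 head=5 tape=yyzy_x_[_]   (q1,_)→(q0,y,L)
state=q0 head=4 tape=yyzy_x[_]y   (q0,_)→(q4,_,L)
state=q4 head=3 tape=yyzy_[x]_y
Cell 3 holds x when M halts.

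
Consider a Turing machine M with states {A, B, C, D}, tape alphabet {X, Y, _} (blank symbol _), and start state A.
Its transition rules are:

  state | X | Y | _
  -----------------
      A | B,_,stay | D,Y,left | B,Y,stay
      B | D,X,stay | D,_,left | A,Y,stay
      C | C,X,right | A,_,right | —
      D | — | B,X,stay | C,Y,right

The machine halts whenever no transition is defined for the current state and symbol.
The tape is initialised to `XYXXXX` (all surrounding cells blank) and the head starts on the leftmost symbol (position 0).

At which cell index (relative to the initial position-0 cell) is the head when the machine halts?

6

A | _[X]YXXXX_   read X → write _, move stay, go to B
B | _[_]YXXXX_   read _ → write Y, move stay, go to A
A | _[Y]YXXXX_   read Y → write Y, move left, go to D
D | [_]YYXXXX_   read _ → write Y, move right, go to C
C | Y[Y]YXXXX_   read Y → write _, move right, go to A
A | Y_[Y]XXXX_   read Y → write Y, move left, go to D
D | Y[_]YXXXX_   read _ → write Y, move right, go to C
C | YY[Y]XXXX_   read Y → write _, move right, go to A
A | YY_[X]XXX_   read X → write _, move stay, go to B
B | YY_[_]XXX_   read _ → write Y, move stay, go to A
A | YY_[Y]XXX_   read Y → write Y, move left, go to D
D | YY[_]YXXX_   read _ → write Y, move right, go to C
C | YYY[Y]XXX_   read Y → write _, move right, go to A
A | YYY_[X]XX_   read X → write _, move stay, go to B
B | YYY_[_]XX_   read _ → write Y, move stay, go to A
A | YYY_[Y]XX_   read Y → write Y, move left, go to D
D | YYY[_]YXX_   read _ → write Y, move right, go to C
C | YYYY[Y]XX_   read Y → write _, move right, go to A
A | YYYY_[X]X_   read X → write _, move stay, go to B
B | YYYY_[_]X_   read _ → write Y, move stay, go to A
A | YYYY_[Y]X_   read Y → write Y, move left, go to D
D | YYYY[_]YX_   read _ → write Y, move right, go to C
C | YYYYY[Y]X_   read Y → write _, move right, go to A
A | YYYYY_[X]_   read X → write _, move stay, go to B
B | YYYYY_[_]_   read _ → write Y, move stay, go to A
A | YYYYY_[Y]_   read Y → write Y, move left, go to D
D | YYYYY[_]Y_   read _ → write Y, move right, go to C
C | YYYYYY[Y]_   read Y → write _, move right, go to A
A | YYYYYY_[_]   read _ → write Y, move stay, go to B
B | YYYYYY_[Y]   read Y → write _, move left, go to D
D | YYYYYY[_]_   read _ → write Y, move right, go to C
C | YYYYYYY[_]
At halt the head is at cell 6.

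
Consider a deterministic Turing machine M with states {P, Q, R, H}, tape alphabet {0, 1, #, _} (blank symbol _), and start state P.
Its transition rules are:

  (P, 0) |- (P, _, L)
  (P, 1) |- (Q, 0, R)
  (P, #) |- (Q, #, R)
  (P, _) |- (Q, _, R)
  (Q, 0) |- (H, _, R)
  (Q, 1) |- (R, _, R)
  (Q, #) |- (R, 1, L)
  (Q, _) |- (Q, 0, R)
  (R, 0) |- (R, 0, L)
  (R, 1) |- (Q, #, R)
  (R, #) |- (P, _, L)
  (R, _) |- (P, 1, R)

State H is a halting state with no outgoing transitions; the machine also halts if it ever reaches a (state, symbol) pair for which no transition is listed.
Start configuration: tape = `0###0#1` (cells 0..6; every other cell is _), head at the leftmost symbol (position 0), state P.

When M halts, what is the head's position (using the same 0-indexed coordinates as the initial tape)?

1

P | __[0]###0#1   read 0 → write _, move L, go to P
P | _[_]_###0#1   read _ → write _, move R, go to Q
Q | __[_]###0#1   read _ → write 0, move R, go to Q
Q | __0[#]##0#1   read # → write 1, move L, go to R
R | __[0]1##0#1   read 0 → write 0, move L, go to R
R | _[_]01##0#1   read _ → write 1, move R, go to P
P | _1[0]1##0#1   read 0 → write _, move L, go to P
P | _[1]_1##0#1   read 1 → write 0, move R, go to Q
Q | _0[_]1##0#1   read _ → write 0, move R, go to Q
Q | _00[1]##0#1   read 1 → write _, move R, go to R
R | _00_[#]#0#1   read # → write _, move L, go to P
P | _00[_]_#0#1   read _ → write _, move R, go to Q
Q | _00_[_]#0#1   read _ → write 0, move R, go to Q
Q | _00_0[#]0#1   read # → write 1, move L, go to R
R | _00_[0]10#1   read 0 → write 0, move L, go to R
R | _00[_]010#1   read _ → write 1, move R, go to P
P | _001[0]10#1   read 0 → write _, move L, go to P
P | _00[1]_10#1   read 1 → write 0, move R, go to Q
Q | _000[_]10#1   read _ → write 0, move R, go to Q
Q | _0000[1]0#1   read 1 → write _, move R, go to R
R | _0000_[0]#1   read 0 → write 0, move L, go to R
R | _0000[_]0#1   read _ → write 1, move R, go to P
P | _00001[0]#1   read 0 → write _, move L, go to P
P | _0000[1]_#1   read 1 → write 0, move R, go to Q
Q | _00000[_]#1   read _ → write 0, move R, go to Q
Q | _000000[#]1   read # → write 1, move L, go to R
R | _00000[0]11   read 0 → write 0, move L, go to R
R | _0000[0]011   read 0 → write 0, move L, go to R
R | _000[0]0011   read 0 → write 0, move L, go to R
R | _00[0]00011   read 0 → write 0, move L, go to R
R | _0[0]000011   read 0 → write 0, move L, go to R
R | _[0]0000011   read 0 → write 0, move L, go to R
R | [_]00000011   read _ → write 1, move R, go to P
P | 1[0]0000011   read 0 → write _, move L, go to P
P | [1]_0000011   read 1 → write 0, move R, go to Q
Q | 0[_]0000011   read _ → write 0, move R, go to Q
Q | 00[0]000011   read 0 → write _, move R, go to H
H | 00_[0]00011
At halt the head is at cell 1.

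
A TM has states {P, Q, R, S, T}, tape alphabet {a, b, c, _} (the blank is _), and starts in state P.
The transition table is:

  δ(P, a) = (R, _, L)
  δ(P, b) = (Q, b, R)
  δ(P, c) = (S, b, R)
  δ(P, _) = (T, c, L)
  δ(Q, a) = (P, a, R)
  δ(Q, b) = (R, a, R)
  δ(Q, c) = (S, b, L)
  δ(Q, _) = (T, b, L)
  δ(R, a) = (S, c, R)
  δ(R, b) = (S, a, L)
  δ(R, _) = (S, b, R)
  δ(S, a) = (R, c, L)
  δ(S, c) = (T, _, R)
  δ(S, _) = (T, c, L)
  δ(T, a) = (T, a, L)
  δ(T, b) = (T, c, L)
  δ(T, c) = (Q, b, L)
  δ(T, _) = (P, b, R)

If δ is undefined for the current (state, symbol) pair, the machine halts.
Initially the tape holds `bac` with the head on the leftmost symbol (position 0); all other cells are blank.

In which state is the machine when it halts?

state=P head=0 tape=_[b]ac_   (P,b)→(Q,b,R)
state=Q head=1 tape=_b[a]c_   (Q,a)→(P,a,R)
state=P head=2 tape=_ba[c]_   (P,c)→(S,b,R)
state=S head=3 tape=_bab[_]   (S,_)→(T,c,L)
state=T head=2 tape=_ba[b]c   (T,b)→(T,c,L)
state=T head=1 tape=_b[a]cc   (T,a)→(T,a,L)
state=T head=0 tape=_[b]acc   (T,b)→(T,c,L)
state=T head=-1 tape=[_]cacc   (T,_)→(P,b,R)
state=P head=0 tape=b[c]acc   (P,c)→(S,b,R)
state=S head=1 tape=bb[a]cc   (S,a)→(R,c,L)
state=R head=0 tape=b[b]ccc   (R,b)→(S,a,L)
state=S head=-1 tape=[b]accc
No transition is defined for (S, b); M halts in state S.

S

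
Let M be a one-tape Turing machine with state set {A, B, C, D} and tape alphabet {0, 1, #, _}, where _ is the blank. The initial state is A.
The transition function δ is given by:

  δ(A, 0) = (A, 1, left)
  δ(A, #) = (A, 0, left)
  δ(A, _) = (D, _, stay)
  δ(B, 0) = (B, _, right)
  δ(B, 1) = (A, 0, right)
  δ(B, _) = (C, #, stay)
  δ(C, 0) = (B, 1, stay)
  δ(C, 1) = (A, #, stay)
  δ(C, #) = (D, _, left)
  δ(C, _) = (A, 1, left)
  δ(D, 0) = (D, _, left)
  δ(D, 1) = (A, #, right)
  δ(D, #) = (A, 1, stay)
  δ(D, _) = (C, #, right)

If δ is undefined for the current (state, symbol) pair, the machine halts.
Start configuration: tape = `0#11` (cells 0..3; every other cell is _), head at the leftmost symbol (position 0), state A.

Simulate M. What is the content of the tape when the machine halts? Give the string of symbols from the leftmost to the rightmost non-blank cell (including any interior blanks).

#011#11

A | ___[0]#11   read 0 → write 1, move left, go to A
A | __[_]1#11   read _ → write _, move stay, go to D
D | __[_]1#11   read _ → write #, move right, go to C
C | __#[1]#11   read 1 → write #, move stay, go to A
A | __#[#]#11   read # → write 0, move left, go to A
A | __[#]0#11   read # → write 0, move left, go to A
A | _[_]00#11   read _ → write _, move stay, go to D
D | _[_]00#11   read _ → write #, move right, go to C
C | _#[0]0#11   read 0 → write 1, move stay, go to B
B | _#[1]0#11   read 1 → write 0, move right, go to A
A | _#0[0]#11   read 0 → write 1, move left, go to A
A | _#[0]1#11   read 0 → write 1, move left, go to A
A | _[#]11#11   read # → write 0, move left, go to A
A | [_]011#11   read _ → write _, move stay, go to D
D | [_]011#11   read _ → write #, move right, go to C
C | #[0]11#11   read 0 → write 1, move stay, go to B
B | #[1]11#11   read 1 → write 0, move right, go to A
A | #0[1]1#11
The non-blank tape span at halt is #011#11.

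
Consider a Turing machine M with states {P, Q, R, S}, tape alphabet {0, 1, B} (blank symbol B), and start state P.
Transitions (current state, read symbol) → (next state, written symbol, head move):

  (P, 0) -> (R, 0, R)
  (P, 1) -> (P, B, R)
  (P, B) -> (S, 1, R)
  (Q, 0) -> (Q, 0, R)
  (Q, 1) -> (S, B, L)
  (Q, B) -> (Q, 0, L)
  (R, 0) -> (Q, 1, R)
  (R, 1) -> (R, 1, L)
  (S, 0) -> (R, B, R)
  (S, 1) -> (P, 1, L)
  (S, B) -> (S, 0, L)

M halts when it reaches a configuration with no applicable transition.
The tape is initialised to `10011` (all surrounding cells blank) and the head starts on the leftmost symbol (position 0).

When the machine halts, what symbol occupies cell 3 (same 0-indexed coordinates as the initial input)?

state=P head=0 tape=[1]0011BB   (P,1)→(P,B,R)
state=P head=1 tape=B[0]011BB   (P,0)→(R,0,R)
state=R head=2 tape=B0[0]11BB   (R,0)→(Q,1,R)
state=Q head=3 tape=B01[1]1BB   (Q,1)→(S,B,L)
state=S head=2 tape=B0[1]B1BB   (S,1)→(P,1,L)
state=P head=1 tape=B[0]1B1BB   (P,0)→(R,0,R)
state=R head=2 tape=B0[1]B1BB   (R,1)→(R,1,L)
state=R head=1 tape=B[0]1B1BB   (R,0)→(Q,1,R)
state=Q head=2 tape=B1[1]B1BB   (Q,1)→(S,B,L)
state=S head=1 tape=B[1]BB1BB   (S,1)→(P,1,L)
state=P head=0 tape=[B]1BB1BB   (P,B)→(S,1,R)
state=S head=1 tape=1[1]BB1BB   (S,1)→(P,1,L)
state=P head=0 tape=[1]1BB1BB   (P,1)→(P,B,R)
state=P head=1 tape=B[1]BB1BB   (P,1)→(P,B,R)
state=P head=2 tape=BB[B]B1BB   (P,B)→(S,1,R)
state=S head=3 tape=BB1[B]1BB   (S,B)→(S,0,L)
state=S head=2 tape=BB[1]01BB   (S,1)→(P,1,L)
state=P head=1 tape=B[B]101BB   (P,B)→(S,1,R)
state=S head=2 tape=B1[1]01BB   (S,1)→(P,1,L)
state=P head=1 tape=B[1]101BB   (P,1)→(P,B,R)
state=P head=2 tape=BB[1]01BB   (P,1)→(P,B,R)
state=P head=3 tape=BBB[0]1BB   (P,0)→(R,0,R)
state=R head=4 tape=BBB0[1]BB   (R,1)→(R,1,L)
state=R head=3 tape=BBB[0]1BB   (R,0)→(Q,1,R)
state=Q head=4 tape=BBB1[1]BB   (Q,1)→(S,B,L)
state=S head=3 tape=BBB[1]BBB   (S,1)→(P,1,L)
state=P head=2 tape=BB[B]1BBB   (P,B)→(S,1,R)
state=S head=3 tape=BB1[1]BBB   (S,1)→(P,1,L)
state=P head=2 tape=BB[1]1BBB   (P,1)→(P,B,R)
state=P head=3 tape=BBB[1]BBB   (P,1)→(P,B,R)
state=P head=4 tape=BBBB[B]BB   (P,B)→(S,1,R)
state=S head=5 tape=BBBB1[B]B   (S,B)→(S,0,L)
state=S head=4 tape=BBBB[1]0B   (S,1)→(P,1,L)
state=P head=3 tape=BBB[B]10B   (P,B)→(S,1,R)
state=S head=4 tape=BBB1[1]0B   (S,1)→(P,1,L)
state=P head=3 tape=BBB[1]10B   (P,1)→(P,B,R)
state=P head=4 tape=BBBB[1]0B   (P,1)→(P,B,R)
state=P head=5 tape=BBBBB[0]B   (P,0)→(R,0,R)
state=R head=6 tape=BBBBB0[B]
Cell 3 holds B when M halts.

B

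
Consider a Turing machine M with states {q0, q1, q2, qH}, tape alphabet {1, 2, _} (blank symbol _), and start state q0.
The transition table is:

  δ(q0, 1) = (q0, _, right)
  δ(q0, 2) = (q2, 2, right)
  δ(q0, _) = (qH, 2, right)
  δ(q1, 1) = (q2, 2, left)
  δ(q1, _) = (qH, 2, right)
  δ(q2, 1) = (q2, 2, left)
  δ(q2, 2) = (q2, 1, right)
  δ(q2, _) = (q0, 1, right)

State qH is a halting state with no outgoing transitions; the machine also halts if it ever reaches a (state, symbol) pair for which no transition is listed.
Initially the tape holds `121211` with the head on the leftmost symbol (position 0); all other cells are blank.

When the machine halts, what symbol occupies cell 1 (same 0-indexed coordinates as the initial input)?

state=q0 head=0 tape=[1]21211___   (q0,1)→(q0,_,right)
state=q0 head=1 tape=_[2]1211___   (q0,2)→(q2,2,right)
state=q2 head=2 tape=_2[1]211___   (q2,1)→(q2,2,left)
state=q2 head=1 tape=_[2]2211___   (q2,2)→(q2,1,right)
state=q2 head=2 tape=_1[2]211___   (q2,2)→(q2,1,right)
state=q2 head=3 tape=_11[2]11___   (q2,2)→(q2,1,right)
state=q2 head=4 tape=_111[1]1___   (q2,1)→(q2,2,left)
state=q2 head=3 tape=_11[1]21___   (q2,1)→(q2,2,left)
state=q2 head=2 tape=_1[1]221___   (q2,1)→(q2,2,left)
state=q2 head=1 tape=_[1]2221___   (q2,1)→(q2,2,left)
state=q2 head=0 tape=[_]22221___   (q2,_)→(q0,1,right)
state=q0 head=1 tape=1[2]2221___   (q0,2)→(q2,2,right)
state=q2 head=2 tape=12[2]221___   (q2,2)→(q2,1,right)
state=q2 head=3 tape=121[2]21___   (q2,2)→(q2,1,right)
state=q2 head=4 tape=1211[2]1___   (q2,2)→(q2,1,right)
state=q2 head=5 tape=12111[1]___   (q2,1)→(q2,2,left)
state=q2 head=4 tape=1211[1]2___   (q2,1)→(q2,2,left)
state=q2 head=3 tape=121[1]22___   (q2,1)→(q2,2,left)
state=q2 head=2 tape=12[1]222___   (q2,1)→(q2,2,left)
state=q2 head=1 tape=1[2]2222___   (q2,2)→(q2,1,right)
state=q2 head=2 tape=11[2]222___   (q2,2)→(q2,1,right)
state=q2 head=3 tape=111[2]22___   (q2,2)→(q2,1,right)
state=q2 head=4 tape=1111[2]2___   (q2,2)→(q2,1,right)
state=q2 head=5 tape=11111[2]___   (q2,2)→(q2,1,right)
state=q2 head=6 tape=111111[_]__   (q2,_)→(q0,1,right)
state=q0 head=7 tape=1111111[_]_   (q0,_)→(qH,2,right)
state=qH head=8 tape=11111112[_]
Cell 1 holds 1 when M halts.

1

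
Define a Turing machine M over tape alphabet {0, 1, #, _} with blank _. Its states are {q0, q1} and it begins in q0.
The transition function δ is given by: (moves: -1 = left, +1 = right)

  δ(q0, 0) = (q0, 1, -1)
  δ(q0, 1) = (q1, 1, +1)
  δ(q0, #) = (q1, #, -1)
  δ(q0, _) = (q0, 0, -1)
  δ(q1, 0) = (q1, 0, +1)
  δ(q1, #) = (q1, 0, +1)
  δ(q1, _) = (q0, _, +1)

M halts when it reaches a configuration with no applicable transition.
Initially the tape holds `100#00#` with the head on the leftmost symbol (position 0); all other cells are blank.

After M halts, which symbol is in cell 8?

0

q0 | [1]00#00#__   read 1 → write 1, move +1, go to q1
q1 | 1[0]0#00#__   read 0 → write 0, move +1, go to q1
q1 | 10[0]#00#__   read 0 → write 0, move +1, go to q1
q1 | 100[#]00#__   read # → write 0, move +1, go to q1
q1 | 1000[0]0#__   read 0 → write 0, move +1, go to q1
q1 | 10000[0]#__   read 0 → write 0, move +1, go to q1
q1 | 100000[#]__   read # → write 0, move +1, go to q1
q1 | 1000000[_]_   read _ → write _, move +1, go to q0
q0 | 1000000_[_]   read _ → write 0, move -1, go to q0
q0 | 1000000[_]0   read _ → write 0, move -1, go to q0
q0 | 100000[0]00   read 0 → write 1, move -1, go to q0
q0 | 10000[0]100   read 0 → write 1, move -1, go to q0
q0 | 1000[0]1100   read 0 → write 1, move -1, go to q0
q0 | 100[0]11100   read 0 → write 1, move -1, go to q0
q0 | 10[0]111100   read 0 → write 1, move -1, go to q0
q0 | 1[0]1111100   read 0 → write 1, move -1, go to q0
q0 | [1]11111100   read 1 → write 1, move +1, go to q1
q1 | 1[1]1111100
Cell 8 holds 0 when M halts.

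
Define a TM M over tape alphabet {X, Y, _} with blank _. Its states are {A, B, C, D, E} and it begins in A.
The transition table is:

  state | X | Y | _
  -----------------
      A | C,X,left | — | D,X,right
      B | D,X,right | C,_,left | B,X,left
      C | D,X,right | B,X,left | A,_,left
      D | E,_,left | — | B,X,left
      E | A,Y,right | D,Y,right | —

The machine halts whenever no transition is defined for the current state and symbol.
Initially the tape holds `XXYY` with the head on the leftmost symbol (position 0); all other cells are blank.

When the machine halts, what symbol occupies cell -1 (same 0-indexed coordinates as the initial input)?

Y

A | __[X]XYY   read X → write X, move left, go to C
C | _[_]XXYY   read _ → write _, move left, go to A
A | [_]_XXYY   read _ → write X, move right, go to D
D | X[_]XXYY   read _ → write X, move left, go to B
B | [X]XXXYY   read X → write X, move right, go to D
D | X[X]XXYY   read X → write _, move left, go to E
E | [X]_XXYY   read X → write Y, move right, go to A
A | Y[_]XXYY   read _ → write X, move right, go to D
D | YX[X]XYY   read X → write _, move left, go to E
E | Y[X]_XYY   read X → write Y, move right, go to A
A | YY[_]XYY   read _ → write X, move right, go to D
D | YYX[X]YY   read X → write _, move left, go to E
E | YY[X]_YY   read X → write Y, move right, go to A
A | YYY[_]YY   read _ → write X, move right, go to D
D | YYYX[Y]Y
Cell -1 holds Y when M halts.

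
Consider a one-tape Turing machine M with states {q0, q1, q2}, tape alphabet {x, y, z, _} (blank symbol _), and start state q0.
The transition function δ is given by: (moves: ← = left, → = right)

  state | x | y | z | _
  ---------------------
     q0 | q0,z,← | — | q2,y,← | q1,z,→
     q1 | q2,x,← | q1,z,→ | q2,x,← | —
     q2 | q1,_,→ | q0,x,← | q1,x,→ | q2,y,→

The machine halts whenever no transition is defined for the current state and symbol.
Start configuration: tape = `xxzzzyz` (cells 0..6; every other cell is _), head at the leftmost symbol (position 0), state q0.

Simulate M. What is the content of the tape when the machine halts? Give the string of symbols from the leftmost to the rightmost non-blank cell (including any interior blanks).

yyyyy_y

q0 | _[x]xzzzyz_   read x → write z, move ←, go to q0
q0 | [_]zxzzzyz_   read _ → write z, move →, go to q1
q1 | z[z]xzzzyz_   read z → write x, move ←, go to q2
q2 | [z]xxzzzyz_   read z → write x, move →, go to q1
q1 | x[x]xzzzyz_   read x → write x, move ←, go to q2
q2 | [x]xxzzzyz_   read x → write _, move →, go to q1
q1 | _[x]xzzzyz_   read x → write x, move ←, go to q2
q2 | [_]xxzzzyz_   read _ → write y, move →, go to q2
q2 | y[x]xzzzyz_   read x → write _, move →, go to q1
q1 | y_[x]zzzyz_   read x → write x, move ←, go to q2
q2 | y[_]xzzzyz_   read _ → write y, move →, go to q2
q2 | yy[x]zzzyz_   read x → write _, move →, go to q1
q1 | yy_[z]zzyz_   read z → write x, move ←, go to q2
q2 | yy[_]xzzyz_   read _ → write y, move →, go to q2
q2 | yyy[x]zzyz_   read x → write _, move →, go to q1
q1 | yyy_[z]zyz_   read z → write x, move ←, go to q2
q2 | yyy[_]xzyz_   read _ → write y, move →, go to q2
q2 | yyyy[x]zyz_   read x → write _, move →, go to q1
q1 | yyyy_[z]yz_   read z → write x, move ←, go to q2
q2 | yyyy[_]xyz_   read _ → write y, move →, go to q2
q2 | yyyyy[x]yz_   read x → write _, move →, go to q1
q1 | yyyyy_[y]z_   read y → write z, move →, go to q1
q1 | yyyyy_z[z]_   read z → write x, move ←, go to q2
q2 | yyyyy_[z]x_   read z → write x, move →, go to q1
q1 | yyyyy_x[x]_   read x → write x, move ←, go to q2
q2 | yyyyy_[x]x_   read x → write _, move →, go to q1
q1 | yyyyy__[x]_   read x → write x, move ←, go to q2
q2 | yyyyy_[_]x_   read _ → write y, move →, go to q2
q2 | yyyyy_y[x]_   read x → write _, move →, go to q1
q1 | yyyyy_y_[_]
The non-blank tape span at halt is yyyyy_y.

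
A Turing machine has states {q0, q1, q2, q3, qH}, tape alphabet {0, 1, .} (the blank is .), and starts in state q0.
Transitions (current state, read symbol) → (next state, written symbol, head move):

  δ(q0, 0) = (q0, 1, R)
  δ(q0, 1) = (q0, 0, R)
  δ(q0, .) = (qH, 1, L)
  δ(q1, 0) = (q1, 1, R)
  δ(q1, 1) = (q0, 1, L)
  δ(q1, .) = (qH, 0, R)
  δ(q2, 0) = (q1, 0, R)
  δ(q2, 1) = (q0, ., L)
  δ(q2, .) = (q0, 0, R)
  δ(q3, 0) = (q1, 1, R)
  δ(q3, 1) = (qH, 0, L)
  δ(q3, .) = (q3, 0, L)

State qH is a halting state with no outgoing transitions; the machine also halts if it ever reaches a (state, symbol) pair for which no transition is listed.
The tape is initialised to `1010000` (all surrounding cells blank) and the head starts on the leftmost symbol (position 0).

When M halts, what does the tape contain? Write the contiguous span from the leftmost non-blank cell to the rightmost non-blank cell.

state=q0 head=0 tape=[1]010000.   (q0,1)→(q0,0,R)
state=q0 head=1 tape=0[0]10000.   (q0,0)→(q0,1,R)
state=q0 head=2 tape=01[1]0000.   (q0,1)→(q0,0,R)
state=q0 head=3 tape=010[0]000.   (q0,0)→(q0,1,R)
state=q0 head=4 tape=0101[0]00.   (q0,0)→(q0,1,R)
state=q0 head=5 tape=01011[0]0.   (q0,0)→(q0,1,R)
state=q0 head=6 tape=010111[0].   (q0,0)→(q0,1,R)
state=q0 head=7 tape=0101111[.]   (q0,.)→(qH,1,L)
state=qH head=6 tape=010111[1]1
The non-blank tape span at halt is 01011111.

01011111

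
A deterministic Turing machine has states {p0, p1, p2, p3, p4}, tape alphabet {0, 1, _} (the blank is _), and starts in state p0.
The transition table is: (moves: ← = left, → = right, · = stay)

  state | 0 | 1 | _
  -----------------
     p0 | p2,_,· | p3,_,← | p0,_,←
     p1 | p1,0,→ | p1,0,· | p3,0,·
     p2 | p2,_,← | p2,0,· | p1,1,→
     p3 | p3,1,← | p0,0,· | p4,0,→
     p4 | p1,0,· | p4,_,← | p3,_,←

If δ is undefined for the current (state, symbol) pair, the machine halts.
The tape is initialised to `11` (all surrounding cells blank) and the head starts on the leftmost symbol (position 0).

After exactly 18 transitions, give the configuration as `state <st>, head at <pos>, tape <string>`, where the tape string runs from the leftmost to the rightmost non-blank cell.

state=p0 head=0 tape=____[1]1   (p0,1)→(p3,_,←)
state=p3 head=-1 tape=___[_]_1   (p3,_)→(p4,0,→)
state=p4 head=0 tape=___0[_]1   (p4,_)→(p3,_,←)
state=p3 head=-1 tape=___[0]_1   (p3,0)→(p3,1,←)
state=p3 head=-2 tape=__[_]1_1   (p3,_)→(p4,0,→)
state=p4 head=-1 tape=__0[1]_1   (p4,1)→(p4,_,←)
state=p4 head=-2 tape=__[0]__1   (p4,0)→(p1,0,·)
state=p1 head=-2 tape=__[0]__1   (p1,0)→(p1,0,→)
state=p1 head=-1 tape=__0[_]_1   (p1,_)→(p3,0,·)
state=p3 head=-1 tape=__0[0]_1   (p3,0)→(p3,1,←)
state=p3 head=-2 tape=__[0]1_1   (p3,0)→(p3,1,←)
state=p3 head=-3 tape=_[_]11_1   (p3,_)→(p4,0,→)
state=p4 head=-2 tape=_0[1]1_1   (p4,1)→(p4,_,←)
state=p4 head=-3 tape=_[0]_1_1   (p4,0)→(p1,0,·)
state=p1 head=-3 tape=_[0]_1_1   (p1,0)→(p1,0,→)
state=p1 head=-2 tape=_0[_]1_1   (p1,_)→(p3,0,·)
state=p3 head=-2 tape=_0[0]1_1   (p3,0)→(p3,1,←)
state=p3 head=-3 tape=_[0]11_1   (p3,0)→(p3,1,←)
state=p3 head=-4 tape=[_]111_1
After 18 steps: state p3, head at -4, tape 111_1.

state p3, head at -4, tape 111_1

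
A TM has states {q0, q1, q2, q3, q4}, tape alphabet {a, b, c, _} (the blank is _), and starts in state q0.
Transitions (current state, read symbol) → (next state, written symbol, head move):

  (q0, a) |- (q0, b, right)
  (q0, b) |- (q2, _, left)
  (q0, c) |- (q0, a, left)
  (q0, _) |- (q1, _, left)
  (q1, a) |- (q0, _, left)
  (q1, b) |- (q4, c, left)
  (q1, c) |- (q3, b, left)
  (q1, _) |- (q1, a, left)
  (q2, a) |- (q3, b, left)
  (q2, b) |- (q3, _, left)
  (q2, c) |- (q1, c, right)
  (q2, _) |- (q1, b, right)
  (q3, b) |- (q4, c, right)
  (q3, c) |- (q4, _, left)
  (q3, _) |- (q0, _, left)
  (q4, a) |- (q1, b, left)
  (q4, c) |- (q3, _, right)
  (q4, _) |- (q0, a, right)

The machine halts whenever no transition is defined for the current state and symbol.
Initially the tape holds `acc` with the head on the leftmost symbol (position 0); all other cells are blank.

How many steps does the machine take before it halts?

q0 | ____[a]cc   read a → write b, move right, go to q0
q0 | ____b[c]c   read c → write a, move left, go to q0
q0 | ____[b]ac   read b → write _, move left, go to q2
q2 | ___[_]_ac   read _ → write b, move right, go to q1
q1 | ___b[_]ac   read _ → write a, move left, go to q1
q1 | ___[b]aac   read b → write c, move left, go to q4
q4 | __[_]caac   read _ → write a, move right, go to q0
q0 | __a[c]aac   read c → write a, move left, go to q0
q0 | __[a]aaac   read a → write b, move right, go to q0
q0 | __b[a]aac   read a → write b, move right, go to q0
q0 | __bb[a]ac   read a → write b, move right, go to q0
q0 | __bbb[a]c   read a → write b, move right, go to q0
q0 | __bbbb[c]   read c → write a, move left, go to q0
q0 | __bbb[b]a   read b → write _, move left, go to q2
q2 | __bb[b]_a   read b → write _, move left, go to q3
q3 | __b[b]__a   read b → write c, move right, go to q4
q4 | __bc[_]_a   read _ → write a, move right, go to q0
q0 | __bca[_]a   read _ → write _, move left, go to q1
q1 | __bc[a]_a   read a → write _, move left, go to q0
q0 | __b[c]__a   read c → write a, move left, go to q0
q0 | __[b]a__a   read b → write _, move left, go to q2
q2 | _[_]_a__a   read _ → write b, move right, go to q1
q1 | _b[_]a__a   read _ → write a, move left, go to q1
q1 | _[b]aa__a   read b → write c, move left, go to q4
q4 | [_]caa__a   read _ → write a, move right, go to q0
q0 | a[c]aa__a   read c → write a, move left, go to q0
q0 | [a]aaa__a   read a → write b, move right, go to q0
q0 | b[a]aa__a   read a → write b, move right, go to q0
q0 | bb[a]a__a   read a → write b, move right, go to q0
q0 | bbb[a]__a   read a → write b, move right, go to q0
q0 | bbbb[_]_a   read _ → write _, move left, go to q1
q1 | bbb[b]__a   read b → write c, move left, go to q4
q4 | bb[b]c__a
M halts after 32 transitions.

32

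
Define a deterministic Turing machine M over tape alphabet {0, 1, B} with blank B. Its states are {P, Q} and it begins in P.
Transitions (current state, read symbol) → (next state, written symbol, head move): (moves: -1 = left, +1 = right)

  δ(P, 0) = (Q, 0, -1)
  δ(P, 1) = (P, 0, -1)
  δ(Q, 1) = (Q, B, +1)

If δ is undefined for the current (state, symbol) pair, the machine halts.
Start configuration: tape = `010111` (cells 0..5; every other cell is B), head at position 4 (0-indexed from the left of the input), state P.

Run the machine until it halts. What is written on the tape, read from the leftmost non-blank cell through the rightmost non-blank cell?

P | 0101[1]1   read 1 → write 0, move -1, go to P
P | 010[1]01   read 1 → write 0, move -1, go to P
P | 01[0]001   read 0 → write 0, move -1, go to Q
Q | 0[1]0001   read 1 → write B, move +1, go to Q
Q | 0B[0]001
The non-blank tape span at halt is 0B0001.

0B0001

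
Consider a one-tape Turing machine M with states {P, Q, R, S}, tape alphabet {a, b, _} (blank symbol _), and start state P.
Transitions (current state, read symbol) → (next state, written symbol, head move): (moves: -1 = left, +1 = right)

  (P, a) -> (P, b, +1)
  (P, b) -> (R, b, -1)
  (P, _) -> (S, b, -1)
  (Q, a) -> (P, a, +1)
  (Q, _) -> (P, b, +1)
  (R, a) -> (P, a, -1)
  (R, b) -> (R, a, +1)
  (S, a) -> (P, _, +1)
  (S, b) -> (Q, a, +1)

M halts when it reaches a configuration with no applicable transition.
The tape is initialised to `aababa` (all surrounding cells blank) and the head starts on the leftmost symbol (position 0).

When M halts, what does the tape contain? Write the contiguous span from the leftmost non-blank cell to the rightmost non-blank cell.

P | [a]ababa_   read a → write b, move +1, go to P
P | b[a]baba_   read a → write b, move +1, go to P
P | bb[b]aba_   read b → write b, move -1, go to R
R | b[b]baba_   read b → write a, move +1, go to R
R | ba[b]aba_   read b → write a, move +1, go to R
R | baa[a]ba_   read a → write a, move -1, go to P
P | ba[a]aba_   read a → write b, move +1, go to P
P | bab[a]ba_   read a → write b, move +1, go to P
P | babb[b]a_   read b → write b, move -1, go to R
R | bab[b]ba_   read b → write a, move +1, go to R
R | baba[b]a_   read b → write a, move +1, go to R
R | babaa[a]_   read a → write a, move -1, go to P
P | baba[a]a_   read a → write b, move +1, go to P
P | babab[a]_   read a → write b, move +1, go to P
P | bababb[_]   read _ → write b, move -1, go to S
S | babab[b]b   read b → write a, move +1, go to Q
Q | bababa[b]
The non-blank tape span at halt is bababab.

bababab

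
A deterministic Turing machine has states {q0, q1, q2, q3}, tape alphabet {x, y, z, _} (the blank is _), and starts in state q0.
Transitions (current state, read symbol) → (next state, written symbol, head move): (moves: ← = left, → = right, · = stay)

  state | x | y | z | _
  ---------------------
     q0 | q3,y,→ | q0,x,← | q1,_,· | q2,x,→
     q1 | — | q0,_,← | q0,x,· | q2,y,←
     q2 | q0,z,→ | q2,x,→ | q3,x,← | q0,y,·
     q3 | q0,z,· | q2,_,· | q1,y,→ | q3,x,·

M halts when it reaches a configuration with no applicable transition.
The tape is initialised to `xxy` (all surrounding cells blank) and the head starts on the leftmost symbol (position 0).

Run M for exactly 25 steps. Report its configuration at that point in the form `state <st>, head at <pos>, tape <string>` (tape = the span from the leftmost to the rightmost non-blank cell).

state q0, head at 4, tape xxxxxx

q0 | [x]xy___   read x → write y, move →, go to q3
q3 | y[x]y___   read x → write z, move ·, go to q0
q0 | y[z]y___   read z → write _, move ·, go to q1
q1 | y[_]y___   read _ → write y, move ←, go to q2
q2 | [y]yy___   read y → write x, move →, go to q2
q2 | x[y]y___   read y → write x, move →, go to q2
q2 | xx[y]___   read y → write x, move →, go to q2
q2 | xxx[_]__   read _ → write y, move ·, go to q0
q0 | xxx[y]__   read y → write x, move ←, go to q0
q0 | xx[x]x__   read x → write y, move →, go to q3
q3 | xxy[x]__   read x → write z, move ·, go to q0
q0 | xxy[z]__   read z → write _, move ·, go to q1
q1 | xxy[_]__   read _ → write y, move ←, go to q2
q2 | xx[y]y__   read y → write x, move →, go to q2
q2 | xxx[y]__   read y → write x, move →, go to q2
q2 | xxxx[_]_   read _ → write y, move ·, go to q0
q0 | xxxx[y]_   read y → write x, move ←, go to q0
q0 | xxx[x]x_   read x → write y, move →, go to q3
q3 | xxxy[x]_   read x → write z, move ·, go to q0
q0 | xxxy[z]_   read z → write _, move ·, go to q1
q1 | xxxy[_]_   read _ → write y, move ←, go to q2
q2 | xxx[y]y_   read y → write x, move →, go to q2
q2 | xxxx[y]_   read y → write x, move →, go to q2
q2 | xxxxx[_]   read _ → write y, move ·, go to q0
q0 | xxxxx[y]   read y → write x, move ←, go to q0
q0 | xxxx[x]x
After 25 steps: state q0, head at 4, tape xxxxxx.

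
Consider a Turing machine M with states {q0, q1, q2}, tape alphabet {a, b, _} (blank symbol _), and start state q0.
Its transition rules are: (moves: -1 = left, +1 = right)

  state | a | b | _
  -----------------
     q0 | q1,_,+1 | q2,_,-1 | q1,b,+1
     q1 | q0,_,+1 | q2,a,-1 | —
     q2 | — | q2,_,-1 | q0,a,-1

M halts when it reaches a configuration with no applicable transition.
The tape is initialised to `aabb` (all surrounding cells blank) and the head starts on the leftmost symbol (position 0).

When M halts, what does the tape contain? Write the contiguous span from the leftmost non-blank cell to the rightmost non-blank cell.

q0 | __[a]abb__   read a → write _, move +1, go to q1
q1 | ___[a]bb__   read a → write _, move +1, go to q0
q0 | ____[b]b__   read b → write _, move -1, go to q2
q2 | ___[_]_b__   read _ → write a, move -1, go to q0
q0 | __[_]a_b__   read _ → write b, move +1, go to q1
q1 | __b[a]_b__   read a → write _, move +1, go to q0
q0 | __b_[_]b__   read _ → write b, move +1, go to q1
q1 | __b_b[b]__   read b → write a, move -1, go to q2
q2 | __b_[b]a__   read b → write _, move -1, go to q2
q2 | __b[_]_a__   read _ → write a, move -1, go to q0
q0 | __[b]a_a__   read b → write _, move -1, go to q2
q2 | _[_]_a_a__   read _ → write a, move -1, go to q0
q0 | [_]a_a_a__   read _ → write b, move +1, go to q1
q1 | b[a]_a_a__   read a → write _, move +1, go to q0
q0 | b_[_]a_a__   read _ → write b, move +1, go to q1
q1 | b_b[a]_a__   read a → write _, move +1, go to q0
q0 | b_b_[_]a__   read _ → write b, move +1, go to q1
q1 | b_b_b[a]__   read a → write _, move +1, go to q0
q0 | b_b_b_[_]_   read _ → write b, move +1, go to q1
q1 | b_b_b_b[_]
The non-blank tape span at halt is b_b_b_b.

b_b_b_b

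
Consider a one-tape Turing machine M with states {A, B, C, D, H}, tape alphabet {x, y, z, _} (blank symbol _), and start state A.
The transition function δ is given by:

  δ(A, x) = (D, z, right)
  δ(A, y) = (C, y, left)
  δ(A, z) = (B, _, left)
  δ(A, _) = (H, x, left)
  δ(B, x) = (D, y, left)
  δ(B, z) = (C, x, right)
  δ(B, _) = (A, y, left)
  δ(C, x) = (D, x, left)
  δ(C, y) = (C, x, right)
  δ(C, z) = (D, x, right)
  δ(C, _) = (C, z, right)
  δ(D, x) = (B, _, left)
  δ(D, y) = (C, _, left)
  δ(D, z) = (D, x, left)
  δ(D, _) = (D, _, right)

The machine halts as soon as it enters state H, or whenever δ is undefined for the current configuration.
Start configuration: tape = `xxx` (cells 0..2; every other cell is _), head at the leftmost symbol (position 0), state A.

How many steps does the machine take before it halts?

A | ___[x]xx   read x → write z, move right, go to D
D | ___z[x]x   read x → write _, move left, go to B
B | ___[z]_x   read z → write x, move right, go to C
C | ___x[_]x   read _ → write z, move right, go to C
C | ___xz[x]   read x → write x, move left, go to D
D | ___x[z]x   read z → write x, move left, go to D
D | ___[x]xx   read x → write _, move left, go to B
B | __[_]_xx   read _ → write y, move left, go to A
A | _[_]y_xx   read _ → write x, move left, go to H
H | [_]xy_xx
M halts after 9 transitions.

9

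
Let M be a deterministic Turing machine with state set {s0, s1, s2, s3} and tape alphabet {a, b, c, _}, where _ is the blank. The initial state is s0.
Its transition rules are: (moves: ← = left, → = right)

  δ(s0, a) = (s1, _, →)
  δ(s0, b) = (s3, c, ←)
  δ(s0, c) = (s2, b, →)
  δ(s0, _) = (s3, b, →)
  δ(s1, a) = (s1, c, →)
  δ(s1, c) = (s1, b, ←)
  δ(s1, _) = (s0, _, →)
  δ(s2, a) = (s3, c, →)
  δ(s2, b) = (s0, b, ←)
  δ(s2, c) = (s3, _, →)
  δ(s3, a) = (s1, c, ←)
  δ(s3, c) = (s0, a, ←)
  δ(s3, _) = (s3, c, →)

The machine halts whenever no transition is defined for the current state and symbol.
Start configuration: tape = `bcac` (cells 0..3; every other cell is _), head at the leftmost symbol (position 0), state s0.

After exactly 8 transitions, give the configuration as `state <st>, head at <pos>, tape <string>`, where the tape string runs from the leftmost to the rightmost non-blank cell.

s0 | _[b]cac   read b → write c, move ←, go to s3
s3 | [_]ccac   read _ → write c, move →, go to s3
s3 | c[c]cac   read c → write a, move ←, go to s0
s0 | [c]acac   read c → write b, move →, go to s2
s2 | b[a]cac   read a → write c, move →, go to s3
s3 | bc[c]ac   read c → write a, move ←, go to s0
s0 | b[c]aac   read c → write b, move →, go to s2
s2 | bb[a]ac   read a → write c, move →, go to s3
s3 | bbc[a]c
After 8 steps: state s3, head at 2, tape bbcac.

state s3, head at 2, tape bbcac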